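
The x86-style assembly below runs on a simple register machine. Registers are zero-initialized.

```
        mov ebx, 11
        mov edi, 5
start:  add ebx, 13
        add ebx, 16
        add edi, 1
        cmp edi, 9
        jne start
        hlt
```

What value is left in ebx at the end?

mov ebx, 11 → ebx=11
mov edi, 5 → edi=5
add ebx, 13 → ebx=11+13=24
add ebx, 16 → ebx=24+16=40
add edi, 1 → edi=5+1=6
cmp edi, 9  (cmp 6,9)
jne start: taken
add ebx, 13 → ebx=40+13=53
add ebx, 16 → ebx=53+16=69
add edi, 1 → edi=6+1=7
cmp edi, 9  (cmp 7,9)
jne start: taken
add ebx, 13 → ebx=69+13=82
add ebx, 16 → ebx=82+16=98
add edi, 1 → edi=7+1=8
cmp edi, 9  (cmp 8,9)
jne start: taken
add ebx, 13 → ebx=98+13=111
add ebx, 16 → ebx=111+16=127
add edi, 1 → edi=8+1=9
cmp edi, 9  (cmp 9,9)
jne start: not taken
halt.

127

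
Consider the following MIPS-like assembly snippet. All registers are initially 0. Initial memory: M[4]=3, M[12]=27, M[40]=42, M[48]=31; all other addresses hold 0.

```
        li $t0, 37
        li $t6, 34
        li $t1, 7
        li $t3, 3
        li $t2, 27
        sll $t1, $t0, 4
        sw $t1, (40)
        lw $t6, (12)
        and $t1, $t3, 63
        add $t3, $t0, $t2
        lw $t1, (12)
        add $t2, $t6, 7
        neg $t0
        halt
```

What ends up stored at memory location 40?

592

li $t0, 37 → $t0=37
li $t6, 34 → $t6=34
li $t1, 7 → $t1=7
li $t3, 3 → $t3=3
li $t2, 27 → $t2=27
sll $t1, $t0, 4 → $t1=37<<4=592
sw $t1, (40) → M[40]=592
lw $t6, (12) → $t6=M[12]=27
and $t1, $t3, 63 → $t1=3&63=3
add $t3, $t0, $t2 → $t3=37+27=64
lw $t1, (12) → $t1=M[12]=27
add $t2, $t6, 7 → $t2=27+7=34
neg $t0 → $t0=-(37)=-37
halt.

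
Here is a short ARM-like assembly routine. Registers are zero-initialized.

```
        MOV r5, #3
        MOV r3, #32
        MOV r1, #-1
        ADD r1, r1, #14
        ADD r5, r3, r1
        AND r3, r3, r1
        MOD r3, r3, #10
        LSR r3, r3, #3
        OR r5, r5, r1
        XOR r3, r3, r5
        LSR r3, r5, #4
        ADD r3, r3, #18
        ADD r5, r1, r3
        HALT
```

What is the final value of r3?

20

r5=3
r3=32
r1=-1
r1=(-1)+14=13
r5=32+13=45
r3=32&13=0
r3=0%10=0
r3=0>>3=0
r5=45|13=45
r3=0^45=45
r3=45>>4=2
r3=2+18=20
r5=13+20=33
halt.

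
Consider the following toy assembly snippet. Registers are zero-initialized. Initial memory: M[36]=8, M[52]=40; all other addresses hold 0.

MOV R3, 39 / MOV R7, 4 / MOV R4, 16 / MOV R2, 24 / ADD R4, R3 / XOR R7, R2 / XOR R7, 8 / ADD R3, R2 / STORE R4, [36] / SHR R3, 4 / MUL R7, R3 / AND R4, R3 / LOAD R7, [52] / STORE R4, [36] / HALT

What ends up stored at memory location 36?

R3=39
R7=4
R4=16
R2=24
R4=16+39=55
R7=4^24=28
R7=28^8=20
R3=39+24=63
STORE R4, [36] → M[36]=55
R3=63>>4=3
R7=20*3=60
R4=55&3=3
R7=M[52]=40
STORE R4, [36] → M[36]=3
halt.

3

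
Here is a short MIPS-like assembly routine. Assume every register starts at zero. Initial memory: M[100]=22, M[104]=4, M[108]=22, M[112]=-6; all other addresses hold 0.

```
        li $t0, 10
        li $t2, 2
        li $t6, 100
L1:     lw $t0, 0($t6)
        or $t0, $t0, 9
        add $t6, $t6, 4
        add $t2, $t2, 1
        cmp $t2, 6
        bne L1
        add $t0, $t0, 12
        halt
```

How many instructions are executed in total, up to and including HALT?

29

after li $t0, 10: $t0=10
after li $t2, 2: $t2=2
after li $t6, 100: $t6=100
after lw $t0, 0($t6): $t0=M[100]=22
after or $t0, $t0, 9: $t0=22|9=31
after add $t6, $t6, 4: $t6=100+4=104
after add $t2, $t2, 1: $t2=2+1=3
cmp $t2, 6  (cmp 3,6)
bne L1: taken
after lw $t0, 0($t6): $t0=M[104]=4
after or $t0, $t0, 9: $t0=4|9=13
after add $t6, $t6, 4: $t6=104+4=108
after add $t2, $t2, 1: $t2=3+1=4
cmp $t2, 6  (cmp 4,6)
bne L1: taken
after lw $t0, 0($t6): $t0=M[108]=22
after or $t0, $t0, 9: $t0=22|9=31
after add $t6, $t6, 4: $t6=108+4=112
after add $t2, $t2, 1: $t2=4+1=5
cmp $t2, 6  (cmp 5,6)
bne L1: taken
after lw $t0, 0($t6): $t0=M[112]=-6
after or $t0, $t0, 9: $t0=(-6)|9=-5
after add $t6, $t6, 4: $t6=112+4=116
after add $t2, $t2, 1: $t2=5+1=6
cmp $t2, 6  (cmp 6,6)
bne L1: not taken
after add $t0, $t0, 12: $t0=(-5)+12=7
halt.
Total executed instructions: 29.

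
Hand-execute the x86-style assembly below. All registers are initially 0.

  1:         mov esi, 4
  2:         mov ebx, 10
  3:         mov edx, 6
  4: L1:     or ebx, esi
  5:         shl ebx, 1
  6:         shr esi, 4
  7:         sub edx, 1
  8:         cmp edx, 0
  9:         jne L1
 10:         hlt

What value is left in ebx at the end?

mov esi, 4 → esi=4
mov ebx, 10 → ebx=10
mov edx, 6 → edx=6
or ebx, esi → ebx=10|4=14
shl ebx, 1 → ebx=14<<1=28
shr esi, 4 → esi=4>>4=0
sub edx, 1 → edx=6-1=5
cmp edx, 0  (cmp 5,0)
jne L1: taken
or ebx, esi → ebx=28|0=28
shl ebx, 1 → ebx=28<<1=56
shr esi, 4 → esi=0>>4=0
sub edx, 1 → edx=5-1=4
cmp edx, 0  (cmp 4,0)
jne L1: taken
or ebx, esi → ebx=56|0=56
shl ebx, 1 → ebx=56<<1=112
shr esi, 4 → esi=0>>4=0
sub edx, 1 → edx=4-1=3
cmp edx, 0  (cmp 3,0)
jne L1: taken
or ebx, esi → ebx=112|0=112
shl ebx, 1 → ebx=112<<1=224
shr esi, 4 → esi=0>>4=0
sub edx, 1 → edx=3-1=2
cmp edx, 0  (cmp 2,0)
jne L1: taken
or ebx, esi → ebx=224|0=224
shl ebx, 1 → ebx=224<<1=448
shr esi, 4 → esi=0>>4=0
sub edx, 1 → edx=2-1=1
cmp edx, 0  (cmp 1,0)
jne L1: taken
or ebx, esi → ebx=448|0=448
shl ebx, 1 → ebx=448<<1=896
shr esi, 4 → esi=0>>4=0
sub edx, 1 → edx=1-1=0
cmp edx, 0  (cmp 0,0)
jne L1: not taken
halt.

896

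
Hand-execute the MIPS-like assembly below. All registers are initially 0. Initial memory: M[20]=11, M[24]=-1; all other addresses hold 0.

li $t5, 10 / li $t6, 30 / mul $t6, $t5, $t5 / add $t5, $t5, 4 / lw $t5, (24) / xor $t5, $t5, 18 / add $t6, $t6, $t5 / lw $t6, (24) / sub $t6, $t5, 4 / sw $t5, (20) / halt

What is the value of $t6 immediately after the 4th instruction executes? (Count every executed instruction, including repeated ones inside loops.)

after li $t5, 10: $t5=10
after li $t6, 30: $t6=30
after mul $t6, $t5, $t5: $t6=10*10=100
after add $t5, $t5, 4: $t5=10+4=14
After step 4: $t6 = 100.

100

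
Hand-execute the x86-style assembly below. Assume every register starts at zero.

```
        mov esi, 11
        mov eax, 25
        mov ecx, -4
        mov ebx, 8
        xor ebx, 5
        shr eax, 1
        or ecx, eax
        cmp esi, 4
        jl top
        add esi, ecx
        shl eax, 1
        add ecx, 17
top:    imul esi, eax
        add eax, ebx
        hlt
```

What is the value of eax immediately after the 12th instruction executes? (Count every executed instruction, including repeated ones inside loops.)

mov esi, 11 → esi=11
mov eax, 25 → eax=25
mov ecx, -4 → ecx=-4
mov ebx, 8 → ebx=8
xor ebx, 5 → ebx=8^5=13
shr eax, 1 → eax=25>>1=12
or ecx, eax → ecx=(-4)|12=-4
cmp esi, 4  (cmp 11,4)
jl top: not taken
add esi, ecx → esi=11+(-4)=7
shl eax, 1 → eax=12<<1=24
add ecx, 17 → ecx=(-4)+17=13
After step 12: eax = 24.

24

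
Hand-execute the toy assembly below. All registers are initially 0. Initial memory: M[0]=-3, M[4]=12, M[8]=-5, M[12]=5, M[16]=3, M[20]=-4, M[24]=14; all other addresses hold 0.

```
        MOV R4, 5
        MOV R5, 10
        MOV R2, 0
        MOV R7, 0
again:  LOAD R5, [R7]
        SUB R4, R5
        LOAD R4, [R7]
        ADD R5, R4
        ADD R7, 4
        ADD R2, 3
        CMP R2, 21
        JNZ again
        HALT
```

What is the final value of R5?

28

MOV R4, 5 → R4=5
MOV R5, 10 → R5=10
MOV R2, 0 → R2=0
MOV R7, 0 → R7=0
LOAD R5, [R7] → R5=M[0]=-3
SUB R4, R5 → R4=5-(-3)=8
LOAD R4, [R7] → R4=M[0]=-3
ADD R5, R4 → R5=(-3)+(-3)=-6
ADD R7, 4 → R7=0+4=4
ADD R2, 3 → R2=0+3=3
CMP R2, 21  (cmp 3,21)
JNZ again: taken
LOAD R5, [R7] → R5=M[4]=12
SUB R4, R5 → R4=(-3)-12=-15
LOAD R4, [R7] → R4=M[4]=12
ADD R5, R4 → R5=12+12=24
ADD R7, 4 → R7=4+4=8
ADD R2, 3 → R2=3+3=6
CMP R2, 21  (cmp 6,21)
JNZ again: taken
LOAD R5, [R7] → R5=M[8]=-5
SUB R4, R5 → R4=12-(-5)=17
LOAD R4, [R7] → R4=M[8]=-5
ADD R5, R4 → R5=(-5)+(-5)=-10
ADD R7, 4 → R7=8+4=12
ADD R2, 3 → R2=6+3=9
CMP R2, 21  (cmp 9,21)
JNZ again: taken
LOAD R5, [R7] → R5=M[12]=5
SUB R4, R5 → R4=(-5)-5=-10
LOAD R4, [R7] → R4=M[12]=5
ADD R5, R4 → R5=5+5=10
ADD R7, 4 → R7=12+4=16
ADD R2, 3 → R2=9+3=12
CMP R2, 21  (cmp 12,21)
JNZ again: taken
LOAD R5, [R7] → R5=M[16]=3
SUB R4, R5 → R4=5-3=2
LOAD R4, [R7] → R4=M[16]=3
ADD R5, R4 → R5=3+3=6
ADD R7, 4 → R7=16+4=20
ADD R2, 3 → R2=12+3=15
CMP R2, 21  (cmp 15,21)
JNZ again: taken
LOAD R5, [R7] → R5=M[20]=-4
SUB R4, R5 → R4=3-(-4)=7
LOAD R4, [R7] → R4=M[20]=-4
ADD R5, R4 → R5=(-4)+(-4)=-8
ADD R7, 4 → R7=20+4=24
ADD R2, 3 → R2=15+3=18
CMP R2, 21  (cmp 18,21)
JNZ again: taken
LOAD R5, [R7] → R5=M[24]=14
SUB R4, R5 → R4=(-4)-14=-18
LOAD R4, [R7] → R4=M[24]=14
ADD R5, R4 → R5=14+14=28
ADD R7, 4 → R7=24+4=28
ADD R2, 3 → R2=18+3=21
CMP R2, 21  (cmp 21,21)
JNZ again: not taken
halt.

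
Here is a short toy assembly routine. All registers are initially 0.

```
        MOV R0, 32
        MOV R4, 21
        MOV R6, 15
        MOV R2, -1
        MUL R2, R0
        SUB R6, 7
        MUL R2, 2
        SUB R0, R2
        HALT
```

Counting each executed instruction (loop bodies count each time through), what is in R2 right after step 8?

after MOV R0, 32: R0=32
after MOV R4, 21: R4=21
after MOV R6, 15: R6=15
after MOV R2, -1: R2=-1
after MUL R2, R0: R2=(-1)*32=-32
after SUB R6, 7: R6=15-7=8
after MUL R2, 2: R2=(-32)*2=-64
after SUB R0, R2: R0=32-(-64)=96
After step 8: R2 = -64.

-64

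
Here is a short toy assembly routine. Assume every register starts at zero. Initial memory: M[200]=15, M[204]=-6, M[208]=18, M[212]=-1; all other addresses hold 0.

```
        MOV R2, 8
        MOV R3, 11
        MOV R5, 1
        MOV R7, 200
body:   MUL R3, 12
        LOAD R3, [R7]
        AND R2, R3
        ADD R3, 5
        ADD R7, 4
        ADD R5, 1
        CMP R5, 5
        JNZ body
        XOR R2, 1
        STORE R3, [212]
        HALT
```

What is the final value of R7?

216

MOV R2, 8 → R2=8
MOV R3, 11 → R3=11
MOV R5, 1 → R5=1
MOV R7, 200 → R7=200
MUL R3, 12 → R3=11*12=132
LOAD R3, [R7] → R3=M[200]=15
AND R2, R3 → R2=8&15=8
ADD R3, 5 → R3=15+5=20
ADD R7, 4 → R7=200+4=204
ADD R5, 1 → R5=1+1=2
CMP R5, 5  (cmp 2,5)
JNZ body: taken
MUL R3, 12 → R3=20*12=240
LOAD R3, [R7] → R3=M[204]=-6
AND R2, R3 → R2=8&(-6)=8
ADD R3, 5 → R3=(-6)+5=-1
ADD R7, 4 → R7=204+4=208
ADD R5, 1 → R5=2+1=3
CMP R5, 5  (cmp 3,5)
JNZ body: taken
MUL R3, 12 → R3=(-1)*12=-12
LOAD R3, [R7] → R3=M[208]=18
AND R2, R3 → R2=8&18=0
ADD R3, 5 → R3=18+5=23
ADD R7, 4 → R7=208+4=212
ADD R5, 1 → R5=3+1=4
CMP R5, 5  (cmp 4,5)
JNZ body: taken
MUL R3, 12 → R3=23*12=276
LOAD R3, [R7] → R3=M[212]=-1
AND R2, R3 → R2=0&(-1)=0
ADD R3, 5 → R3=(-1)+5=4
ADD R7, 4 → R7=212+4=216
ADD R5, 1 → R5=4+1=5
CMP R5, 5  (cmp 5,5)
JNZ body: not taken
XOR R2, 1 → R2=0^1=1
STORE R3, [212] → M[212]=4
halt.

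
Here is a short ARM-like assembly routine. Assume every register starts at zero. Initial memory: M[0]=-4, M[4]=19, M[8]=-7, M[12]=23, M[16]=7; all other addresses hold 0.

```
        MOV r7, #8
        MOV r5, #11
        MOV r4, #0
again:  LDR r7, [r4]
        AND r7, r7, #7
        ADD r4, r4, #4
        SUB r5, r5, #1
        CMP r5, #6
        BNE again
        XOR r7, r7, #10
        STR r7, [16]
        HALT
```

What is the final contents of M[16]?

13

r7=8
r5=11
r4=0
r7=M[0]=-4
r7=(-4)&7=4
r4=0+4=4
r5=11-1=10
CMP r5, #6  (cmp 10,6)
BNE again: taken
r7=M[4]=19
r7=19&7=3
r4=4+4=8
r5=10-1=9
CMP r5, #6  (cmp 9,6)
BNE again: taken
r7=M[8]=-7
r7=(-7)&7=1
r4=8+4=12
r5=9-1=8
CMP r5, #6  (cmp 8,6)
BNE again: taken
r7=M[12]=23
r7=23&7=7
r4=12+4=16
r5=8-1=7
CMP r5, #6  (cmp 7,6)
BNE again: taken
r7=M[16]=7
r7=7&7=7
r4=16+4=20
r5=7-1=6
CMP r5, #6  (cmp 6,6)
BNE again: not taken
r7=7^10=13
STR r7, [16] → M[16]=13
halt.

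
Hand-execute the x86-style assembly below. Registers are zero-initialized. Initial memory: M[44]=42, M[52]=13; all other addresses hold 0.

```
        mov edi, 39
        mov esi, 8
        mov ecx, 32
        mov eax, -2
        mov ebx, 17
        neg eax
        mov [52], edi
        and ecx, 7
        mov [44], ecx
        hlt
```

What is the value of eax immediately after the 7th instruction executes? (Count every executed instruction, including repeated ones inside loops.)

after mov edi, 39: edi=39
after mov esi, 8: esi=8
after mov ecx, 32: ecx=32
after mov eax, -2: eax=-2
after mov ebx, 17: ebx=17
after neg eax: eax=-(-2)=2
mov [52], edi → M[52]=39
After step 7: eax = 2.

2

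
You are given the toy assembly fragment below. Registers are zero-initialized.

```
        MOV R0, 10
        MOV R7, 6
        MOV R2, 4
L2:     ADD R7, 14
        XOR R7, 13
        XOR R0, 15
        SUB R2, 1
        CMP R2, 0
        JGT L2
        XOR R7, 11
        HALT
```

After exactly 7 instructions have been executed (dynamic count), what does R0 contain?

5

after MOV R0, 10: R0=10
after MOV R7, 6: R7=6
after MOV R2, 4: R2=4
after ADD R7, 14: R7=6+14=20
after XOR R7, 13: R7=20^13=25
after XOR R0, 15: R0=10^15=5
after SUB R2, 1: R2=4-1=3
After step 7: R0 = 5.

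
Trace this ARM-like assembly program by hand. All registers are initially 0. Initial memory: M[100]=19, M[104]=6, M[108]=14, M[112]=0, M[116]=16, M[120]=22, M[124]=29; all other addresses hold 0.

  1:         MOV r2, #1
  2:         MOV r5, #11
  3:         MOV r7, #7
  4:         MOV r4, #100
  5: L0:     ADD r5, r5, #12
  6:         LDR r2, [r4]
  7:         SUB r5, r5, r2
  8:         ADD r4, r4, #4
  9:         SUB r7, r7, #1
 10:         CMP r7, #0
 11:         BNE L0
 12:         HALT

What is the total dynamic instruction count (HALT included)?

54

after MOV r2, #1: r2=1
after MOV r5, #11: r5=11
after MOV r7, #7: r7=7
after MOV r4, #100: r4=100
after ADD r5, r5, #12: r5=11+12=23
after LDR r2, [r4]: r2=M[100]=19
after SUB r5, r5, r2: r5=23-19=4
after ADD r4, r4, #4: r4=100+4=104
after SUB r7, r7, #1: r7=7-1=6
CMP r7, #0  (cmp 6,0)
BNE L0: taken
after ADD r5, r5, #12: r5=4+12=16
after LDR r2, [r4]: r2=M[104]=6
after SUB r5, r5, r2: r5=16-6=10
after ADD r4, r4, #4: r4=104+4=108
after SUB r7, r7, #1: r7=6-1=5
CMP r7, #0  (cmp 5,0)
BNE L0: taken
after ADD r5, r5, #12: r5=10+12=22
after LDR r2, [r4]: r2=M[108]=14
after SUB r5, r5, r2: r5=22-14=8
after ADD r4, r4, #4: r4=108+4=112
after SUB r7, r7, #1: r7=5-1=4
CMP r7, #0  (cmp 4,0)
BNE L0: taken
after ADD r5, r5, #12: r5=8+12=20
after LDR r2, [r4]: r2=M[112]=0
after SUB r5, r5, r2: r5=20-0=20
after ADD r4, r4, #4: r4=112+4=116
after SUB r7, r7, #1: r7=4-1=3
CMP r7, #0  (cmp 3,0)
BNE L0: taken
after ADD r5, r5, #12: r5=20+12=32
after LDR r2, [r4]: r2=M[116]=16
after SUB r5, r5, r2: r5=32-16=16
after ADD r4, r4, #4: r4=116+4=120
after SUB r7, r7, #1: r7=3-1=2
CMP r7, #0  (cmp 2,0)
BNE L0: taken
after ADD r5, r5, #12: r5=16+12=28
after LDR r2, [r4]: r2=M[120]=22
after SUB r5, r5, r2: r5=28-22=6
after ADD r4, r4, #4: r4=120+4=124
after SUB r7, r7, #1: r7=2-1=1
CMP r7, #0  (cmp 1,0)
BNE L0: taken
after ADD r5, r5, #12: r5=6+12=18
after LDR r2, [r4]: r2=M[124]=29
after SUB r5, r5, r2: r5=18-29=-11
after ADD r4, r4, #4: r4=124+4=128
after SUB r7, r7, #1: r7=1-1=0
CMP r7, #0  (cmp 0,0)
BNE L0: not taken
halt.
Total executed instructions: 54.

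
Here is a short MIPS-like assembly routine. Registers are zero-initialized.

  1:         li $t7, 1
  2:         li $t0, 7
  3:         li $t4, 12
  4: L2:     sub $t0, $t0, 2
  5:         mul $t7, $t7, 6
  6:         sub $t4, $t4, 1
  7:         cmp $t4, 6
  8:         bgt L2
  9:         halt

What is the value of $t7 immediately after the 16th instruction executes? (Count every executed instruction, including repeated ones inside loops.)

216

li $t7, 1 → $t7=1
li $t0, 7 → $t0=7
li $t4, 12 → $t4=12
sub $t0, $t0, 2 → $t0=7-2=5
mul $t7, $t7, 6 → $t7=1*6=6
sub $t4, $t4, 1 → $t4=12-1=11
cmp $t4, 6  (cmp 11,6)
bgt L2: taken
sub $t0, $t0, 2 → $t0=5-2=3
mul $t7, $t7, 6 → $t7=6*6=36
sub $t4, $t4, 1 → $t4=11-1=10
cmp $t4, 6  (cmp 10,6)
bgt L2: taken
sub $t0, $t0, 2 → $t0=3-2=1
mul $t7, $t7, 6 → $t7=36*6=216
sub $t4, $t4, 1 → $t4=10-1=9
After step 16: $t7 = 216.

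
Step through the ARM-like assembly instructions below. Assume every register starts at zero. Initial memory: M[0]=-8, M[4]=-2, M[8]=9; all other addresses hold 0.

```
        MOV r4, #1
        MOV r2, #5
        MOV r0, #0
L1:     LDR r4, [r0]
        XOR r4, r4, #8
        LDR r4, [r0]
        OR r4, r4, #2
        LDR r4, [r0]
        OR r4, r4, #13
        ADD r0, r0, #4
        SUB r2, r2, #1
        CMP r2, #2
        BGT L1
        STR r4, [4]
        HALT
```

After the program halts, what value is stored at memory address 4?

r4=1
r2=5
r0=0
r4=M[0]=-8
r4=(-8)^8=-16
r4=M[0]=-8
r4=(-8)|2=-6
r4=M[0]=-8
r4=(-8)|13=-3
r0=0+4=4
r2=5-1=4
CMP r2, #2  (cmp 4,2)
BGT L1: taken
r4=M[4]=-2
r4=(-2)^8=-10
r4=M[4]=-2
r4=(-2)|2=-2
r4=M[4]=-2
r4=(-2)|13=-1
r0=4+4=8
r2=4-1=3
CMP r2, #2  (cmp 3,2)
BGT L1: taken
r4=M[8]=9
r4=9^8=1
r4=M[8]=9
r4=9|2=11
r4=M[8]=9
r4=9|13=13
r0=8+4=12
r2=3-1=2
CMP r2, #2  (cmp 2,2)
BGT L1: not taken
STR r4, [4] → M[4]=13
halt.

13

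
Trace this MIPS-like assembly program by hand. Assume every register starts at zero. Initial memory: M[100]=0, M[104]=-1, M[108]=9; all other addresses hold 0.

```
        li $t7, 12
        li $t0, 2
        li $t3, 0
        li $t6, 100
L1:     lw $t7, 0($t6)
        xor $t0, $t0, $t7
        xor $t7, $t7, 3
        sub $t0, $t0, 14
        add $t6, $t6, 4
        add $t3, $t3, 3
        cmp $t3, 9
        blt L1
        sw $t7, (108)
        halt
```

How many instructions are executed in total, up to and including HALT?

30

$t7=12
$t0=2
$t3=0
$t6=100
$t7=M[100]=0
$t0=2^0=2
$t7=0^3=3
$t0=2-14=-12
$t6=100+4=104
$t3=0+3=3
cmp $t3, 9  (cmp 3,9)
blt L1: taken
$t7=M[104]=-1
$t0=(-12)^(-1)=11
$t7=(-1)^3=-4
$t0=11-14=-3
$t6=104+4=108
$t3=3+3=6
cmp $t3, 9  (cmp 6,9)
blt L1: taken
$t7=M[108]=9
$t0=(-3)^9=-12
$t7=9^3=10
$t0=(-12)-14=-26
$t6=108+4=112
$t3=6+3=9
cmp $t3, 9  (cmp 9,9)
blt L1: not taken
sw $t7, (108) → M[108]=10
halt.
Total executed instructions: 30.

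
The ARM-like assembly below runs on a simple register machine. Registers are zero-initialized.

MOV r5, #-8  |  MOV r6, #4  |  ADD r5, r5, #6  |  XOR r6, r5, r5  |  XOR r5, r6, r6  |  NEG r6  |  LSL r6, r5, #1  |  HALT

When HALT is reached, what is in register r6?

after MOV r5, #-8: r5=-8
after MOV r6, #4: r6=4
after ADD r5, r5, #6: r5=(-8)+6=-2
after XOR r6, r5, r5: r6=(-2)^(-2)=0
after XOR r5, r6, r6: r5=0^0=0
after NEG r6: r6=-(0)=0
after LSL r6, r5, #1: r6=0<<1=0
halt.

0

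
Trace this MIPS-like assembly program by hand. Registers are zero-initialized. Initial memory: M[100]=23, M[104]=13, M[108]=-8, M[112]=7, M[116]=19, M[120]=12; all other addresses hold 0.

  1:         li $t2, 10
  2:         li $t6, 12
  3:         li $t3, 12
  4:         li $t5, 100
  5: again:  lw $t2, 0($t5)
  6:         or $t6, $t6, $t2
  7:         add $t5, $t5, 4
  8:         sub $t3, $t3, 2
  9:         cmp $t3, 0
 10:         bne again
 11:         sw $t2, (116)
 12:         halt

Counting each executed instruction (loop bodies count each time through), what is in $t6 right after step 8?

after li $t2, 10: $t2=10
after li $t6, 12: $t6=12
after li $t3, 12: $t3=12
after li $t5, 100: $t5=100
after lw $t2, 0($t5): $t2=M[100]=23
after or $t6, $t6, $t2: $t6=12|23=31
after add $t5, $t5, 4: $t5=100+4=104
after sub $t3, $t3, 2: $t3=12-2=10
After step 8: $t6 = 31.

31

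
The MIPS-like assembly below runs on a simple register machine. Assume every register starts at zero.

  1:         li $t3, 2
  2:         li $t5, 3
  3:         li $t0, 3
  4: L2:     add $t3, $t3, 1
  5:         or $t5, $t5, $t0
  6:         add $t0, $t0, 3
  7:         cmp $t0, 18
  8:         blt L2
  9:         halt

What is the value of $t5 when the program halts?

after li $t3, 2: $t3=2
after li $t5, 3: $t5=3
after li $t0, 3: $t0=3
after add $t3, $t3, 1: $t3=2+1=3
after or $t5, $t5, $t0: $t5=3|3=3
after add $t0, $t0, 3: $t0=3+3=6
cmp $t0, 18  (cmp 6,18)
blt L2: taken
after add $t3, $t3, 1: $t3=3+1=4
after or $t5, $t5, $t0: $t5=3|6=7
after add $t0, $t0, 3: $t0=6+3=9
cmp $t0, 18  (cmp 9,18)
blt L2: taken
after add $t3, $t3, 1: $t3=4+1=5
after or $t5, $t5, $t0: $t5=7|9=15
after add $t0, $t0, 3: $t0=9+3=12
cmp $t0, 18  (cmp 12,18)
blt L2: taken
after add $t3, $t3, 1: $t3=5+1=6
after or $t5, $t5, $t0: $t5=15|12=15
after add $t0, $t0, 3: $t0=12+3=15
cmp $t0, 18  (cmp 15,18)
blt L2: taken
after add $t3, $t3, 1: $t3=6+1=7
after or $t5, $t5, $t0: $t5=15|15=15
after add $t0, $t0, 3: $t0=15+3=18
cmp $t0, 18  (cmp 18,18)
blt L2: not taken
halt.

15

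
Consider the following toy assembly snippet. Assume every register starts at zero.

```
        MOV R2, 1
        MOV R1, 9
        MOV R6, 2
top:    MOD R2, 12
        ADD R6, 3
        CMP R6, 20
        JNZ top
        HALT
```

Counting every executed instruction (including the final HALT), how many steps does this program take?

28

MOV R2, 1 → R2=1
MOV R1, 9 → R1=9
MOV R6, 2 → R6=2
MOD R2, 12 → R2=1%12=1
ADD R6, 3 → R6=2+3=5
CMP R6, 20  (cmp 5,20)
JNZ top: taken
MOD R2, 12 → R2=1%12=1
ADD R6, 3 → R6=5+3=8
CMP R6, 20  (cmp 8,20)
JNZ top: taken
MOD R2, 12 → R2=1%12=1
ADD R6, 3 → R6=8+3=11
CMP R6, 20  (cmp 11,20)
JNZ top: taken
MOD R2, 12 → R2=1%12=1
ADD R6, 3 → R6=11+3=14
CMP R6, 20  (cmp 14,20)
JNZ top: taken
MOD R2, 12 → R2=1%12=1
ADD R6, 3 → R6=14+3=17
CMP R6, 20  (cmp 17,20)
JNZ top: taken
MOD R2, 12 → R2=1%12=1
ADD R6, 3 → R6=17+3=20
CMP R6, 20  (cmp 20,20)
JNZ top: not taken
halt.
Total executed instructions: 28.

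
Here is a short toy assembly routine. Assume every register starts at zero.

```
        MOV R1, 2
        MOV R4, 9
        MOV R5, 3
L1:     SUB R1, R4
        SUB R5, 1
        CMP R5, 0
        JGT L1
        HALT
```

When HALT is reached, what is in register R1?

-25

after MOV R1, 2: R1=2
after MOV R4, 9: R4=9
after MOV R5, 3: R5=3
after SUB R1, R4: R1=2-9=-7
after SUB R5, 1: R5=3-1=2
CMP R5, 0  (cmp 2,0)
JGT L1: taken
after SUB R1, R4: R1=(-7)-9=-16
after SUB R5, 1: R5=2-1=1
CMP R5, 0  (cmp 1,0)
JGT L1: taken
after SUB R1, R4: R1=(-16)-9=-25
after SUB R5, 1: R5=1-1=0
CMP R5, 0  (cmp 0,0)
JGT L1: not taken
halt.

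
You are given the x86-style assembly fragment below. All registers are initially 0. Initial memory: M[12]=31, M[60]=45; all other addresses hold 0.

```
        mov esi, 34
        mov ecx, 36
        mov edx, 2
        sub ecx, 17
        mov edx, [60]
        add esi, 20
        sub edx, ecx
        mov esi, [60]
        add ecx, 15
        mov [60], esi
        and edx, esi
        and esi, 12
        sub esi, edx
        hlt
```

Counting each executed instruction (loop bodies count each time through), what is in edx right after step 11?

8

esi=34
ecx=36
edx=2
ecx=36-17=19
edx=M[60]=45
esi=34+20=54
edx=45-19=26
esi=M[60]=45
ecx=19+15=34
mov [60], esi → M[60]=45
edx=26&45=8
After step 11: edx = 8.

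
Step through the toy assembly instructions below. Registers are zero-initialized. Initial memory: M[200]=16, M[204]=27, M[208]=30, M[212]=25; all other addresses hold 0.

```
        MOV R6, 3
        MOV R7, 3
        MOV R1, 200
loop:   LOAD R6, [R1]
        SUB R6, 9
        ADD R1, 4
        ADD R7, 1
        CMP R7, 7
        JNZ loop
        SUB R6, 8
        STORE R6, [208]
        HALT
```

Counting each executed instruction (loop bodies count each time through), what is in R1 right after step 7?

after MOV R6, 3: R6=3
after MOV R7, 3: R7=3
after MOV R1, 200: R1=200
after LOAD R6, [R1]: R6=M[200]=16
after SUB R6, 9: R6=16-9=7
after ADD R1, 4: R1=200+4=204
after ADD R7, 1: R7=3+1=4
After step 7: R1 = 204.

204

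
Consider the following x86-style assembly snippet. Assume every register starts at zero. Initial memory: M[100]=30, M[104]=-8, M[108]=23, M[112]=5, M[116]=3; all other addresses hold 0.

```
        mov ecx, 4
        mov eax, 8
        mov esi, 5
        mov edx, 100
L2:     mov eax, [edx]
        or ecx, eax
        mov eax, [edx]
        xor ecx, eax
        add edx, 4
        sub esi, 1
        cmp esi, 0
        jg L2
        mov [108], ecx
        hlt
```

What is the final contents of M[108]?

ecx=4
eax=8
esi=5
edx=100
eax=M[100]=30
ecx=4|30=30
eax=M[100]=30
ecx=30^30=0
edx=100+4=104
esi=5-1=4
cmp esi, 0  (cmp 4,0)
jg L2: taken
eax=M[104]=-8
ecx=0|(-8)=-8
eax=M[104]=-8
ecx=(-8)^(-8)=0
edx=104+4=108
esi=4-1=3
cmp esi, 0  (cmp 3,0)
jg L2: taken
eax=M[108]=23
ecx=0|23=23
eax=M[108]=23
ecx=23^23=0
edx=108+4=112
esi=3-1=2
cmp esi, 0  (cmp 2,0)
jg L2: taken
eax=M[112]=5
ecx=0|5=5
eax=M[112]=5
ecx=5^5=0
edx=112+4=116
esi=2-1=1
cmp esi, 0  (cmp 1,0)
jg L2: taken
eax=M[116]=3
ecx=0|3=3
eax=M[116]=3
ecx=3^3=0
edx=116+4=120
esi=1-1=0
cmp esi, 0  (cmp 0,0)
jg L2: not taken
mov [108], ecx → M[108]=0
halt.

0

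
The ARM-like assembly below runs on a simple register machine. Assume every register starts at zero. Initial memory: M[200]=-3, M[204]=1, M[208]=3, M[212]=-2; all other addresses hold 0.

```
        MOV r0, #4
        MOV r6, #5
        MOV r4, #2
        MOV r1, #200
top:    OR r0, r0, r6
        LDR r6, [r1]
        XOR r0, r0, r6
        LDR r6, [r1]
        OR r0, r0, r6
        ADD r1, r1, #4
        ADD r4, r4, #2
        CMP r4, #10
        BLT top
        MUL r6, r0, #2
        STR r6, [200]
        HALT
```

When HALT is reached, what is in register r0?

-1

r0=4
r6=5
r4=2
r1=200
r0=4|5=5
r6=M[200]=-3
r0=5^(-3)=-8
r6=M[200]=-3
r0=(-8)|(-3)=-3
r1=200+4=204
r4=2+2=4
CMP r4, #10  (cmp 4,10)
BLT top: taken
r0=(-3)|(-3)=-3
r6=M[204]=1
r0=(-3)^1=-4
r6=M[204]=1
r0=(-4)|1=-3
r1=204+4=208
r4=4+2=6
CMP r4, #10  (cmp 6,10)
BLT top: taken
r0=(-3)|1=-3
r6=M[208]=3
r0=(-3)^3=-2
r6=M[208]=3
r0=(-2)|3=-1
r1=208+4=212
r4=6+2=8
CMP r4, #10  (cmp 8,10)
BLT top: taken
r0=(-1)|3=-1
r6=M[212]=-2
r0=(-1)^(-2)=1
r6=M[212]=-2
r0=1|(-2)=-1
r1=212+4=216
r4=8+2=10
CMP r4, #10  (cmp 10,10)
BLT top: not taken
r6=(-1)*2=-2
STR r6, [200] → M[200]=-2
halt.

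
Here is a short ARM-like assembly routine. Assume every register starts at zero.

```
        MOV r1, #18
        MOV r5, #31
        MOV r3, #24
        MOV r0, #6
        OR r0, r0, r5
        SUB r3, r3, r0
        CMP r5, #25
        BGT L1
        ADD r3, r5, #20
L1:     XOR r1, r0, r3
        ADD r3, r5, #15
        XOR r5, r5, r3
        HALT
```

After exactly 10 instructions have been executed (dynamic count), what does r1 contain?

after MOV r1, #18: r1=18
after MOV r5, #31: r5=31
after MOV r3, #24: r3=24
after MOV r0, #6: r0=6
after OR r0, r0, r5: r0=6|31=31
after SUB r3, r3, r0: r3=24-31=-7
CMP r5, #25  (cmp 31,25)
BGT L1: taken
after XOR r1, r0, r3: r1=31^(-7)=-26
after ADD r3, r5, #15: r3=31+15=46
After step 10: r1 = -26.

-26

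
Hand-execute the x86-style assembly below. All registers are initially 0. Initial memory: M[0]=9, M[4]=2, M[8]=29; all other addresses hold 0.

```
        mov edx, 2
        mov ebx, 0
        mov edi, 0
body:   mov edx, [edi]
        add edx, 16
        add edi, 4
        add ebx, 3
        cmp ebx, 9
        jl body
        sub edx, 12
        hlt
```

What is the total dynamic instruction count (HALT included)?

23

after mov edx, 2: edx=2
after mov ebx, 0: ebx=0
after mov edi, 0: edi=0
after mov edx, [edi]: edx=M[0]=9
after add edx, 16: edx=9+16=25
after add edi, 4: edi=0+4=4
after add ebx, 3: ebx=0+3=3
cmp ebx, 9  (cmp 3,9)
jl body: taken
after mov edx, [edi]: edx=M[4]=2
after add edx, 16: edx=2+16=18
after add edi, 4: edi=4+4=8
after add ebx, 3: ebx=3+3=6
cmp ebx, 9  (cmp 6,9)
jl body: taken
after mov edx, [edi]: edx=M[8]=29
after add edx, 16: edx=29+16=45
after add edi, 4: edi=8+4=12
after add ebx, 3: ebx=6+3=9
cmp ebx, 9  (cmp 9,9)
jl body: not taken
after sub edx, 12: edx=45-12=33
halt.
Total executed instructions: 23.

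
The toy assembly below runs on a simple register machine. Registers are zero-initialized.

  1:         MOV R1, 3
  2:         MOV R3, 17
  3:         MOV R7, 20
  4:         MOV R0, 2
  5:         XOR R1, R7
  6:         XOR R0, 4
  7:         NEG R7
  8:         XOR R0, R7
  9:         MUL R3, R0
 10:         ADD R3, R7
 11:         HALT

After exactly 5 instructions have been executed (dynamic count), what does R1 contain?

MOV R1, 3 → R1=3
MOV R3, 17 → R3=17
MOV R7, 20 → R7=20
MOV R0, 2 → R0=2
XOR R1, R7 → R1=3^20=23
After step 5: R1 = 23.

23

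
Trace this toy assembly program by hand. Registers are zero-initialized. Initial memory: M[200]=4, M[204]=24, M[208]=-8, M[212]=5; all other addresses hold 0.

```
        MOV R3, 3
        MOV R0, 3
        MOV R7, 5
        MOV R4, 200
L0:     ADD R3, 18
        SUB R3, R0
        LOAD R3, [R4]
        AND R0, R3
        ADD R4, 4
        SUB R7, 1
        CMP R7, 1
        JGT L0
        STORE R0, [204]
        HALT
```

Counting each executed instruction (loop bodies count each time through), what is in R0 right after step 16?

MOV R3, 3 → R3=3
MOV R0, 3 → R0=3
MOV R7, 5 → R7=5
MOV R4, 200 → R4=200
ADD R3, 18 → R3=3+18=21
SUB R3, R0 → R3=21-3=18
LOAD R3, [R4] → R3=M[200]=4
AND R0, R3 → R0=3&4=0
ADD R4, 4 → R4=200+4=204
SUB R7, 1 → R7=5-1=4
CMP R7, 1  (cmp 4,1)
JGT L0: taken
ADD R3, 18 → R3=4+18=22
SUB R3, R0 → R3=22-0=22
LOAD R3, [R4] → R3=M[204]=24
AND R0, R3 → R0=0&24=0
After step 16: R0 = 0.

0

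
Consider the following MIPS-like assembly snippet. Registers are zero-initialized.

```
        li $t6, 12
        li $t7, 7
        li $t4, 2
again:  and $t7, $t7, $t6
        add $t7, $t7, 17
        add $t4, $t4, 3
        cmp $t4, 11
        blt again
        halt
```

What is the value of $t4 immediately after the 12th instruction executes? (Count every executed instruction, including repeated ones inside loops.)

li $t6, 12 → $t6=12
li $t7, 7 → $t7=7
li $t4, 2 → $t4=2
and $t7, $t7, $t6 → $t7=7&12=4
add $t7, $t7, 17 → $t7=4+17=21
add $t4, $t4, 3 → $t4=2+3=5
cmp $t4, 11  (cmp 5,11)
blt again: taken
and $t7, $t7, $t6 → $t7=21&12=4
add $t7, $t7, 17 → $t7=4+17=21
add $t4, $t4, 3 → $t4=5+3=8
cmp $t4, 11  (cmp 8,11)
After step 12: $t4 = 8.

8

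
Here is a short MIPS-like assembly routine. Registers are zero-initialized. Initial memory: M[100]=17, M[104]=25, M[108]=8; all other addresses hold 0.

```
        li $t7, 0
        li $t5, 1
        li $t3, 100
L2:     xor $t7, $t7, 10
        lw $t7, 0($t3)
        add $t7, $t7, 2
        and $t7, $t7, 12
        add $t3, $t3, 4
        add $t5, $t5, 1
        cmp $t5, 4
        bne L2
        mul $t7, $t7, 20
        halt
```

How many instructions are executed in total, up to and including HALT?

li $t7, 0 → $t7=0
li $t5, 1 → $t5=1
li $t3, 100 → $t3=100
xor $t7, $t7, 10 → $t7=0^10=10
lw $t7, 0($t3) → $t7=M[100]=17
add $t7, $t7, 2 → $t7=17+2=19
and $t7, $t7, 12 → $t7=19&12=0
add $t3, $t3, 4 → $t3=100+4=104
add $t5, $t5, 1 → $t5=1+1=2
cmp $t5, 4  (cmp 2,4)
bne L2: taken
xor $t7, $t7, 10 → $t7=0^10=10
lw $t7, 0($t3) → $t7=M[104]=25
add $t7, $t7, 2 → $t7=25+2=27
and $t7, $t7, 12 → $t7=27&12=8
add $t3, $t3, 4 → $t3=104+4=108
add $t5, $t5, 1 → $t5=2+1=3
cmp $t5, 4  (cmp 3,4)
bne L2: taken
xor $t7, $t7, 10 → $t7=8^10=2
lw $t7, 0($t3) → $t7=M[108]=8
add $t7, $t7, 2 → $t7=8+2=10
and $t7, $t7, 12 → $t7=10&12=8
add $t3, $t3, 4 → $t3=108+4=112
add $t5, $t5, 1 → $t5=3+1=4
cmp $t5, 4  (cmp 4,4)
bne L2: not taken
mul $t7, $t7, 20 → $t7=8*20=160
halt.
Total executed instructions: 29.

29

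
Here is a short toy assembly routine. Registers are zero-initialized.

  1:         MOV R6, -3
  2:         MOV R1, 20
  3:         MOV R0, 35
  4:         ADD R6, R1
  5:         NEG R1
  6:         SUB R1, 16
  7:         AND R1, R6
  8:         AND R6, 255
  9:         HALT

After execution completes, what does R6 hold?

17

R6=-3
R1=20
R0=35
R6=(-3)+20=17
R1=-(20)=-20
R1=(-20)-16=-36
R1=(-36)&17=16
R6=17&255=17
halt.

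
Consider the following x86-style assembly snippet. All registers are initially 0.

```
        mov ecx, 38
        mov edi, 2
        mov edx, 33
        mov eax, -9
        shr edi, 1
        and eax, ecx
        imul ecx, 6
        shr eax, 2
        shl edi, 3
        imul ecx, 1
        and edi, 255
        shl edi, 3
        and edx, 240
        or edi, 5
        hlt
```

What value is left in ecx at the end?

mov ecx, 38 → ecx=38
mov edi, 2 → edi=2
mov edx, 33 → edx=33
mov eax, -9 → eax=-9
shr edi, 1 → edi=2>>1=1
and eax, ecx → eax=(-9)&38=38
imul ecx, 6 → ecx=38*6=228
shr eax, 2 → eax=38>>2=9
shl edi, 3 → edi=1<<3=8
imul ecx, 1 → ecx=228*1=228
and edi, 255 → edi=8&255=8
shl edi, 3 → edi=8<<3=64
and edx, 240 → edx=33&240=32
or edi, 5 → edi=64|5=69
halt.

228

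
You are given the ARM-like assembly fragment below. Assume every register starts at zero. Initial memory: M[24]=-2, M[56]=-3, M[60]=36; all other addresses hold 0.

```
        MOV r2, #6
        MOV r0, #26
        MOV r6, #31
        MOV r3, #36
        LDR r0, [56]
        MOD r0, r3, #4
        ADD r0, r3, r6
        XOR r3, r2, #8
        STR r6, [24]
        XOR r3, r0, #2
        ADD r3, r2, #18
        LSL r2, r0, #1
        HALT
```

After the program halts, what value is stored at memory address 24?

after MOV r2, #6: r2=6
after MOV r0, #26: r0=26
after MOV r6, #31: r6=31
after MOV r3, #36: r3=36
after LDR r0, [56]: r0=M[56]=-3
after MOD r0, r3, #4: r0=36%4=0
after ADD r0, r3, r6: r0=36+31=67
after XOR r3, r2, #8: r3=6^8=14
STR r6, [24] → M[24]=31
after XOR r3, r0, #2: r3=67^2=65
after ADD r3, r2, #18: r3=6+18=24
after LSL r2, r0, #1: r2=67<<1=134
halt.

31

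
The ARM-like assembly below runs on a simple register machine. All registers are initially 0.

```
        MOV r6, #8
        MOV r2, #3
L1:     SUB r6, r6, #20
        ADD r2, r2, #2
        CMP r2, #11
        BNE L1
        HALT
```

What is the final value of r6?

-72

after MOV r6, #8: r6=8
after MOV r2, #3: r2=3
after SUB r6, r6, #20: r6=8-20=-12
after ADD r2, r2, #2: r2=3+2=5
CMP r2, #11  (cmp 5,11)
BNE L1: taken
after SUB r6, r6, #20: r6=(-12)-20=-32
after ADD r2, r2, #2: r2=5+2=7
CMP r2, #11  (cmp 7,11)
BNE L1: taken
after SUB r6, r6, #20: r6=(-32)-20=-52
after ADD r2, r2, #2: r2=7+2=9
CMP r2, #11  (cmp 9,11)
BNE L1: taken
after SUB r6, r6, #20: r6=(-52)-20=-72
after ADD r2, r2, #2: r2=9+2=11
CMP r2, #11  (cmp 11,11)
BNE L1: not taken
halt.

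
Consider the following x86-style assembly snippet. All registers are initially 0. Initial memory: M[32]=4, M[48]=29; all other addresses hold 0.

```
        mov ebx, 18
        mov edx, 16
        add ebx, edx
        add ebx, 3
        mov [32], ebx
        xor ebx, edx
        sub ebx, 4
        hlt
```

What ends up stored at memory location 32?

37

mov ebx, 18 → ebx=18
mov edx, 16 → edx=16
add ebx, edx → ebx=18+16=34
add ebx, 3 → ebx=34+3=37
mov [32], ebx → M[32]=37
xor ebx, edx → ebx=37^16=53
sub ebx, 4 → ebx=53-4=49
halt.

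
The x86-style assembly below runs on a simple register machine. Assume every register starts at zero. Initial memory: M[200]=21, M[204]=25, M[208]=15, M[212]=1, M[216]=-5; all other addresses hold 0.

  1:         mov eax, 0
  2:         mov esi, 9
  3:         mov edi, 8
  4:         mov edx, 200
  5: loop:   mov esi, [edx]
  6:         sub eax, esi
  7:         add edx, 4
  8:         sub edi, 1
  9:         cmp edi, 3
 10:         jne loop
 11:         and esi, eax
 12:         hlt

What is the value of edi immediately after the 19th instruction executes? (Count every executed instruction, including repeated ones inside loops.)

6

after mov eax, 0: eax=0
after mov esi, 9: esi=9
after mov edi, 8: edi=8
after mov edx, 200: edx=200
after mov esi, [edx]: esi=M[200]=21
after sub eax, esi: eax=0-21=-21
after add edx, 4: edx=200+4=204
after sub edi, 1: edi=8-1=7
cmp edi, 3  (cmp 7,3)
jne loop: taken
after mov esi, [edx]: esi=M[204]=25
after sub eax, esi: eax=(-21)-25=-46
after add edx, 4: edx=204+4=208
after sub edi, 1: edi=7-1=6
cmp edi, 3  (cmp 6,3)
jne loop: taken
after mov esi, [edx]: esi=M[208]=15
after sub eax, esi: eax=(-46)-15=-61
after add edx, 4: edx=208+4=212
After step 19: edi = 6.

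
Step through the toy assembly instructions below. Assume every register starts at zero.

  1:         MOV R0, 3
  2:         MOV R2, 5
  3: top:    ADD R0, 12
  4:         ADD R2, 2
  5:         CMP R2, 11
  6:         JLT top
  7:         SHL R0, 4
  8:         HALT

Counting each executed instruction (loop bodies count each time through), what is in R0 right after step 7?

27

after MOV R0, 3: R0=3
after MOV R2, 5: R2=5
after ADD R0, 12: R0=3+12=15
after ADD R2, 2: R2=5+2=7
CMP R2, 11  (cmp 7,11)
JLT top: taken
after ADD R0, 12: R0=15+12=27
After step 7: R0 = 27.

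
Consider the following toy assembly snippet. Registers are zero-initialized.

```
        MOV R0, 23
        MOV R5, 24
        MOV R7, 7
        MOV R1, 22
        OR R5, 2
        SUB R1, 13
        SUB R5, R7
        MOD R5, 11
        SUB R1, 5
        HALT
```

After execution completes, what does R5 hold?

MOV R0, 23 → R0=23
MOV R5, 24 → R5=24
MOV R7, 7 → R7=7
MOV R1, 22 → R1=22
OR R5, 2 → R5=24|2=26
SUB R1, 13 → R1=22-13=9
SUB R5, R7 → R5=26-7=19
MOD R5, 11 → R5=19%11=8
SUB R1, 5 → R1=9-5=4
halt.

8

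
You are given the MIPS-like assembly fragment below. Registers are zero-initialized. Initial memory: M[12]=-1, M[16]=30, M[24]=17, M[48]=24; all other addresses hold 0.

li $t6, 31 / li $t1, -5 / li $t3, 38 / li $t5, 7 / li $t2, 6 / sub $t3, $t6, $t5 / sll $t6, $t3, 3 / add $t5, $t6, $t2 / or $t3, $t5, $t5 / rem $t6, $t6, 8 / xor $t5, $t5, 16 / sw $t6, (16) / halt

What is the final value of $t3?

198

li $t6, 31 → $t6=31
li $t1, -5 → $t1=-5
li $t3, 38 → $t3=38
li $t5, 7 → $t5=7
li $t2, 6 → $t2=6
sub $t3, $t6, $t5 → $t3=31-7=24
sll $t6, $t3, 3 → $t6=24<<3=192
add $t5, $t6, $t2 → $t5=192+6=198
or $t3, $t5, $t5 → $t3=198|198=198
rem $t6, $t6, 8 → $t6=192%8=0
xor $t5, $t5, 16 → $t5=198^16=214
sw $t6, (16) → M[16]=0
halt.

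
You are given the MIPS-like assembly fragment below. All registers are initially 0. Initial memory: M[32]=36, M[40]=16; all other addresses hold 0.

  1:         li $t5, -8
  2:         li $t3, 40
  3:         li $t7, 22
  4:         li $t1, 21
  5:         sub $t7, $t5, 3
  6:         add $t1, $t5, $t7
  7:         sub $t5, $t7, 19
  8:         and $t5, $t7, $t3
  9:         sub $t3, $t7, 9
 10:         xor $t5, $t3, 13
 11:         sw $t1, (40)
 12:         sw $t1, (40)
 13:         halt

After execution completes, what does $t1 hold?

$t5=-8
$t3=40
$t7=22
$t1=21
$t7=(-8)-3=-11
$t1=(-8)+(-11)=-19
$t5=(-11)-19=-30
$t5=(-11)&40=32
$t3=(-11)-9=-20
$t5=(-20)^13=-31
sw $t1, (40) → M[40]=-19
sw $t1, (40) → M[40]=-19
halt.

-19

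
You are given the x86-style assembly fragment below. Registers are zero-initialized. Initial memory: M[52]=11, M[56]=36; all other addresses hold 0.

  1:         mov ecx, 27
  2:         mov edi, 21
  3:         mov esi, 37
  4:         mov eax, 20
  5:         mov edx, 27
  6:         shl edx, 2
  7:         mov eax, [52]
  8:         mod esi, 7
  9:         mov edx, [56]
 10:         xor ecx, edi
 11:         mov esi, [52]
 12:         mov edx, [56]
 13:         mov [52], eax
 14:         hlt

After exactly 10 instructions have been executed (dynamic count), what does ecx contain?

mov ecx, 27 → ecx=27
mov edi, 21 → edi=21
mov esi, 37 → esi=37
mov eax, 20 → eax=20
mov edx, 27 → edx=27
shl edx, 2 → edx=27<<2=108
mov eax, [52] → eax=M[52]=11
mod esi, 7 → esi=37%7=2
mov edx, [56] → edx=M[56]=36
xor ecx, edi → ecx=27^21=14
After step 10: ecx = 14.

14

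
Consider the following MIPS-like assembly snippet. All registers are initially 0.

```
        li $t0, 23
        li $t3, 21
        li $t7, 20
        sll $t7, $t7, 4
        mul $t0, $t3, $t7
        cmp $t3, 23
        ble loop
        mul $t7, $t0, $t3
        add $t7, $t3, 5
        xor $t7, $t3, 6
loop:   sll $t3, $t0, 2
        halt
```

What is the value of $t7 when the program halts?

320

after li $t0, 23: $t0=23
after li $t3, 21: $t3=21
after li $t7, 20: $t7=20
after sll $t7, $t7, 4: $t7=20<<4=320
after mul $t0, $t3, $t7: $t0=21*320=6720
cmp $t3, 23  (cmp 21,23)
ble loop: taken
after sll $t3, $t0, 2: $t3=6720<<2=26880
halt.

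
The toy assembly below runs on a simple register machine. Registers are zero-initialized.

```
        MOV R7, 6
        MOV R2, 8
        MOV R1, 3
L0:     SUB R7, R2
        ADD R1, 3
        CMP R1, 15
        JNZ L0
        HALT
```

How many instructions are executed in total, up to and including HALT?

20

MOV R7, 6 → R7=6
MOV R2, 8 → R2=8
MOV R1, 3 → R1=3
SUB R7, R2 → R7=6-8=-2
ADD R1, 3 → R1=3+3=6
CMP R1, 15  (cmp 6,15)
JNZ L0: taken
SUB R7, R2 → R7=(-2)-8=-10
ADD R1, 3 → R1=6+3=9
CMP R1, 15  (cmp 9,15)
JNZ L0: taken
SUB R7, R2 → R7=(-10)-8=-18
ADD R1, 3 → R1=9+3=12
CMP R1, 15  (cmp 12,15)
JNZ L0: taken
SUB R7, R2 → R7=(-18)-8=-26
ADD R1, 3 → R1=12+3=15
CMP R1, 15  (cmp 15,15)
JNZ L0: not taken
halt.
Total executed instructions: 20.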